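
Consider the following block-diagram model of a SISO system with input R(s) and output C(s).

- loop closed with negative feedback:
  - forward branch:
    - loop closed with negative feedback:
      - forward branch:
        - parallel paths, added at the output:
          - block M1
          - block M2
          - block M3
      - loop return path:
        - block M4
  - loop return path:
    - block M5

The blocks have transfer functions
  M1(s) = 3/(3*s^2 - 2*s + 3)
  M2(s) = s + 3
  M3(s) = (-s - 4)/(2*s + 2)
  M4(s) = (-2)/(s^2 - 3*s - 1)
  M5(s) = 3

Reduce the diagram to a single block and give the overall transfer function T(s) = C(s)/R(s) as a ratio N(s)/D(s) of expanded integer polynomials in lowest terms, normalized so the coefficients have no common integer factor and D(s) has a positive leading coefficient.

Step 1 - combine M1, M2, M3 in parallel; result (6*s^4 + 17*s^3 - 2*s^2 + 23*s + 12)/(6*s^3 + 2*s^2 + 2*s + 6)
Step 2 - collapse the loop ((M1+M2+M3) forward, M4 return); result (6*s^6 - s^5 - 59*s^4 + 12*s^3 - 55*s^2 - 59*s - 12)/(6*s^5 - 28*s^4 - 44*s^3 + 2*s^2 - 66*s - 30)
Step 3 - close the feedback loop around [(M1+M2+M3)/(1+(M1+M2+M3)*M4)], M5; the result is T(s) itself (integer coefficients, no common factor, positive leading denominator coefficient)

Hence the answer: (6*s^6 - s^5 - 59*s^4 + 12*s^3 - 55*s^2 - 59*s - 12)/(18*s^6 + 3*s^5 - 205*s^4 - 8*s^3 - 163*s^2 - 243*s - 66)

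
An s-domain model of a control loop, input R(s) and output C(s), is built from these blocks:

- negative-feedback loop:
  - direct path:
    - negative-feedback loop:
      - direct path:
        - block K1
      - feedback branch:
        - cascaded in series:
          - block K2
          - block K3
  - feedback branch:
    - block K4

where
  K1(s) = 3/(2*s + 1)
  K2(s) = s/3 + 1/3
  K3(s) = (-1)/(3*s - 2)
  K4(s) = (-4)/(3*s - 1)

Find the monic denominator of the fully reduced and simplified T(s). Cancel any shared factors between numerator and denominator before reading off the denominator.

Answer: s^3 - 2*s^2/3 - 43*s/18 + 3/2

Working:
Step 1: series reduction of K2, K3; result (-s - 1)/(9*s - 6)
Step 2: feedback reduction of K1, (K2*K3); result (9*s - 6)/(6*s^2 - 2*s - 3)
Step 3: collapse the loop ([K1/(1+K1*(K2*K3))] forward, K4 return); result (27*s^2 - 27*s + 6)/(18*s^3 - 12*s^2 - 43*s + 27)
The result of step 3 is T(s) in lowest terms. Its denominator has leading coefficient 18; dividing the denominator through by 18 makes it monic.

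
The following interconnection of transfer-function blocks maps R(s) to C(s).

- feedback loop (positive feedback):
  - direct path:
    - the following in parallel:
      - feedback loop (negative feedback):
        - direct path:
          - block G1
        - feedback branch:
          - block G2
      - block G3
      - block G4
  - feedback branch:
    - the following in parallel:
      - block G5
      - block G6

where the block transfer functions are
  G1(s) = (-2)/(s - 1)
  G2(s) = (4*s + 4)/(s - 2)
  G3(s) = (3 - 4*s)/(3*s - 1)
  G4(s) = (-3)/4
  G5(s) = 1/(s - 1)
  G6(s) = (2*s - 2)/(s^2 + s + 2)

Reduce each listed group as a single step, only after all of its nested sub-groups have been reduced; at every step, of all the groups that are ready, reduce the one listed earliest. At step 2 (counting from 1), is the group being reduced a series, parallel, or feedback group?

The answer is parallel.

Reasoning:
Step 1. reduce the feedback loop with forward G1 and return G2
Step 2. combine [G1/(1+G1*G2)], G3, G4 in parallel
Step 3. sum the parallel branches G5, G6
Step 4. close the feedback loop around ([G1/(1+G1*G2)]+G3+G4), (G5+G6)
So the answer for step 2 is parallel.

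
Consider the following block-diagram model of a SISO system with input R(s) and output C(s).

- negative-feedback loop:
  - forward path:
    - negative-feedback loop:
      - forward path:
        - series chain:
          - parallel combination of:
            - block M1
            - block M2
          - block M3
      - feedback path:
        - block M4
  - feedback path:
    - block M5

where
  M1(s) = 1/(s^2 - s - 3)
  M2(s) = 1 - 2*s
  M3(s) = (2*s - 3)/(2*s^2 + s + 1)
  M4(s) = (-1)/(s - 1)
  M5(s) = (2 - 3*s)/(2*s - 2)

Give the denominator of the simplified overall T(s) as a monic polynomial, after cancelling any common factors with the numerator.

1. sum the parallel branches M1, M2 = (-2*s^3 + 3*s^2 + 5*s - 2)/(s^2 - s - 3)
2. series reduction of (M1+M2), M3 = (-4*s^4 + 12*s^3 + s^2 - 19*s + 6)/(2*s^4 - s^3 - 6*s^2 - 4*s - 3)
3. feedback reduction of ((M1+M2)*M3), M4 = (-4*s^5 + 16*s^4 - 11*s^3 - 20*s^2 + 25*s - 6)/(2*s^5 + s^4 - 17*s^3 + s^2 + 20*s - 3)
4. reduce the feedback loop with forward [((M1+M2)*M3)/(1+((M1+M2)*M3)*M4)] and return M5 = (-8*s^5 + 32*s^4 - 22*s^3 - 40*s^2 + 50*s - 12)/(16*s^5 - 42*s^4 - 13*s^3 + 61*s^2 - 16*s + 6)
No further cancellation is possible in the step-4 result, so that is T(s). Its denominator becomes monic after dividing by the leading coefficient 16.

Answer: s^5 - 21*s^4/8 - 13*s^3/16 + 61*s^2/16 - s + 3/8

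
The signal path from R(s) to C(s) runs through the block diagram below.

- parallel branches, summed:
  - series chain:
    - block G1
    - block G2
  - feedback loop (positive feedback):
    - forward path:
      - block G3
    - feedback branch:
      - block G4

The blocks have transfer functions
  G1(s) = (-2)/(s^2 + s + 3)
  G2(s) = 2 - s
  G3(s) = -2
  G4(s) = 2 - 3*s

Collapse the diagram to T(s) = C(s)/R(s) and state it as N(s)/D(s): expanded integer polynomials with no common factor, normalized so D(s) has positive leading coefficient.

First reduce the diagram to T(s).

Step 1: series reduction of G1, G2 = (2*s - 4)/(s^2 + s + 3)
Step 2: reduce the feedback loop with forward G3 and return G4 = 2/(6*s - 5)
Step 3: sum the parallel branches (G1*G2), [G3/(1-G3*G4)], which is the overall transfer function T(s) = C(s)/R(s) in lowest terms

Answer: (14*s^2 - 32*s + 26)/(6*s^3 + s^2 + 13*s - 15)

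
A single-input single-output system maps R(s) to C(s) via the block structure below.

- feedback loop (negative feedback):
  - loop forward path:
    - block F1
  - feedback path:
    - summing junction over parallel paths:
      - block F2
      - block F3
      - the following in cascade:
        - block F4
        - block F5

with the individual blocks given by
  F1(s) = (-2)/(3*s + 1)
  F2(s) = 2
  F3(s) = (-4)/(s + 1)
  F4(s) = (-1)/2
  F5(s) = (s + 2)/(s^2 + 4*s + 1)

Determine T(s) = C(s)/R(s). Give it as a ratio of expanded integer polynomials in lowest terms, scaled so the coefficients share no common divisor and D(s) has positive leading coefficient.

Step 1: combine F4, F5 in series gives (-s - 2)/(2*s^2 + 8*s + 2)
Step 2: parallel reduction of F2, F3, (F4*F5) gives (4*s^3 + 11*s^2 - 15*s - 6)/(2*s^3 + 10*s^2 + 10*s + 2)
Step 3: feedback reduction of F1, (F2+F3+(F4*F5)): this yields T(s), and no further normalization is needed

Hence the answer: (-2*s^3 - 10*s^2 - 10*s - 2)/(3*s^4 + 12*s^3 + 9*s^2 + 23*s + 7)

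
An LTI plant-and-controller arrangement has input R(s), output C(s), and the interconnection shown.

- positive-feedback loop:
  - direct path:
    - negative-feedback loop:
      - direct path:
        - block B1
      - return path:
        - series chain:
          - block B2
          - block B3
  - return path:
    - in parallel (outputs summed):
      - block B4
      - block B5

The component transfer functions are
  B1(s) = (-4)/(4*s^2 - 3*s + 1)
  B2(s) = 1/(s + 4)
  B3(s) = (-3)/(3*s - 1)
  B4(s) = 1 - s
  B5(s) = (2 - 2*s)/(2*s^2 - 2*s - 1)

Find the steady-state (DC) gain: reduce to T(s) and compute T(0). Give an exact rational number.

First reduce the diagram to T(s).

Step 1. combine B2, B3 in series gives (-3)/(3*s^2 + 11*s - 4)
Step 2. collapse the loop (B1 forward, (B2*B3) return) gives (-12*s^2 - 44*s + 16)/(12*s^4 + 35*s^3 - 46*s^2 + 23*s + 8)
Step 3. reduce the parallel group B4, B5 gives (-2*s^3 + 4*s^2 - 3*s + 1)/(2*s^2 - 2*s - 1)
Step 4. feedback reduction of [B1/(1+B1*(B2*B3))], (B4+B5) gives (-24*s^4 - 64*s^3 + 132*s^2 + 12*s - 16)/(24*s^6 + 22*s^5 - 214*s^4 + 275*s^3 - 168*s^2 + 53*s - 24)
The step-4 result is T(s). Setting s = 0: T(0) = -16/(-24) = 2/3.

Answer: 2/3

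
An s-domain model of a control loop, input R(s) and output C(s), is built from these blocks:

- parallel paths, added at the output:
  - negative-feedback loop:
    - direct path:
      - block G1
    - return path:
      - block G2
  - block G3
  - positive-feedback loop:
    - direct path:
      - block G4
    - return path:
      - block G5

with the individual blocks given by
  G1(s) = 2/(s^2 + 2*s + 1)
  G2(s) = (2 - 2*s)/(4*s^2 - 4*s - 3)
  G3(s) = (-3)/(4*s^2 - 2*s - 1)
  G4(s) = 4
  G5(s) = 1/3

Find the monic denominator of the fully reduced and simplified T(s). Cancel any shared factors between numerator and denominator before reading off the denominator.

Answer: s^6 + s^5/2 - 5*s^4/2 - 23*s^3/8 + 39*s^2/16 + 3*s/4 - 1/16

Working:
[1] apply the feedback formula to G1, G2 = (8*s^2 - 8*s - 6)/(4*s^4 + 4*s^3 - 7*s^2 - 14*s + 1)
[2] close the feedback loop around G4, G5 = -12
[3] combine [G1/(1+G1*G2)], G3, [G4/(1-G4*G5)] in parallel = (-192*s^6 - 96*s^5 + 500*s^4 + 492*s^3 - 463*s^2 - 82*s + 15)/(16*s^6 + 8*s^5 - 40*s^4 - 46*s^3 + 39*s^2 + 12*s - 1)
Step 3 gives the fully reduced T(s), with no common factor left to cancel. The denominator's leading coefficient is 16, so divide each of its coefficients by 16 to get the monic form.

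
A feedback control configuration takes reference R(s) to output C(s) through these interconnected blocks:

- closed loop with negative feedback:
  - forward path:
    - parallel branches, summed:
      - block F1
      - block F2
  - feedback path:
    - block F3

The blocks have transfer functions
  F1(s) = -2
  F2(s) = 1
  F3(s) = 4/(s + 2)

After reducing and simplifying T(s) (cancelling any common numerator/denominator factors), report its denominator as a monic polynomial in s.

Step 1 - parallel reduction of F1, F2 = -1
Step 2 - close the feedback loop around (F1+F2), F3 = (-s - 2)/(s - 2)
Step 2 gives the fully reduced T(s), with no common factor left to cancel. The denominator is already monic (leading coefficient 1).

Answer: s - 2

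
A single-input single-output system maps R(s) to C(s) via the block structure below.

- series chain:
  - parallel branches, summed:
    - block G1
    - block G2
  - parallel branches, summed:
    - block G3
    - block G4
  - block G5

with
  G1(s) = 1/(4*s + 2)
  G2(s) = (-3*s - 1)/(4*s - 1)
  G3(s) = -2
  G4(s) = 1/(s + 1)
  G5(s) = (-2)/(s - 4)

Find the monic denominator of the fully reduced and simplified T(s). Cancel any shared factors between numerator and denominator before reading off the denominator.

Answer: s^3 - 13*s^2/4 - 13*s/4 + 1

Working:
(1) add G1, G2 (parallel) gives (-12*s^2 - 6*s - 3)/(16*s^2 + 4*s - 2)
(2) sum the parallel branches G3, G4 gives (-2*s - 1)/(s + 1)
(3) reduce the series chain (G1+G2), (G3+G4), G5 gives (-12*s^2 - 6*s - 3)/(4*s^3 - 13*s^2 - 13*s + 4)
No further cancellation is possible in the step-3 result, so that is T(s). Its denominator becomes monic after dividing by the leading coefficient 4.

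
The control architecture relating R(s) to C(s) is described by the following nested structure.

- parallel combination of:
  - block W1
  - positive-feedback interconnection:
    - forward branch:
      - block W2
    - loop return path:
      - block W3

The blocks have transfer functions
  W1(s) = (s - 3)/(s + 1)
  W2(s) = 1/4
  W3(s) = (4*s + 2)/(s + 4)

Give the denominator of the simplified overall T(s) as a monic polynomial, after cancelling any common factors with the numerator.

Answer: s + 1

Working:
1. close the feedback loop around W2, W3 gives s/14 + 2/7
2. add W1, [W2/(1-W2*W3)] (parallel) gives (s^2 + 19*s - 38)/(14*s + 14)
No further cancellation is possible in the step-2 result, so that is T(s). Its denominator becomes monic after dividing by the leading coefficient 14.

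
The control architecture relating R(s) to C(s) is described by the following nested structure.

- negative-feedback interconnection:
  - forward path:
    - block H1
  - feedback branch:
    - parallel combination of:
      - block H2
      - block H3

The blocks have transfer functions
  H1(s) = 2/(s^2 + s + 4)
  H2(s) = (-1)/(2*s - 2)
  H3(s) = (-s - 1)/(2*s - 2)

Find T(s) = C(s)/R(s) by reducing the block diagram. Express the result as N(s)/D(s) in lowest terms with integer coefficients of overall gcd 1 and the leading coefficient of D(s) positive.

[1] parallel reduction of H2, H3: (-s - 2)/(2*s - 2)
[2] collapse the loop (H1 forward, (H2+H3) return); the result is T(s) itself (integer coefficients, no common factor, positive leading denominator coefficient)

Answer: (2*s - 2)/(s^3 + 2*s - 6)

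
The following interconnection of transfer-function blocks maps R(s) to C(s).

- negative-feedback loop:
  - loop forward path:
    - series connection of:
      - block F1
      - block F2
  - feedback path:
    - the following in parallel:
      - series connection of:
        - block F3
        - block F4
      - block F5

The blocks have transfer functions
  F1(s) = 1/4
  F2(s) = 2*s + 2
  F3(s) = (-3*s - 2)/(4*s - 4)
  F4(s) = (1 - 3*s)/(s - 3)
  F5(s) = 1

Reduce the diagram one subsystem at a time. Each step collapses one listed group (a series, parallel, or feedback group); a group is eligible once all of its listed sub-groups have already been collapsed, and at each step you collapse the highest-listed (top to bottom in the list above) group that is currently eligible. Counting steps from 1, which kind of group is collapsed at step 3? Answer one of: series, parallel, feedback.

[1] multiply F1, F2 (series)
[2] series reduction of F3, F4
[3] reduce the parallel group (F3*F4), F5
[4] apply the feedback formula to (F1*F2), ((F3*F4)+F5)
Step 3 collapses a parallel group.

Hence the answer: parallel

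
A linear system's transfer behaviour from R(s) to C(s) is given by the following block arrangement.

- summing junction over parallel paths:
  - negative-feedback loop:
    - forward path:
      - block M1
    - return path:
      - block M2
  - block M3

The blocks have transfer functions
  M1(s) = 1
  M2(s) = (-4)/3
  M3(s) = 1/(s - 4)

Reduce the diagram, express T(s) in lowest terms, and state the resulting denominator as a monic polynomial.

(1) collapse the loop (M1 forward, M2 return); result -3
(2) add [M1/(1+M1*M2)], M3 (parallel); result (13 - 3*s)/(s - 4)
T(s) is the step-2 result (common factors already cancelled). Leading coefficient of the denominator: 1, so no rescaling is needed.

Answer: s - 4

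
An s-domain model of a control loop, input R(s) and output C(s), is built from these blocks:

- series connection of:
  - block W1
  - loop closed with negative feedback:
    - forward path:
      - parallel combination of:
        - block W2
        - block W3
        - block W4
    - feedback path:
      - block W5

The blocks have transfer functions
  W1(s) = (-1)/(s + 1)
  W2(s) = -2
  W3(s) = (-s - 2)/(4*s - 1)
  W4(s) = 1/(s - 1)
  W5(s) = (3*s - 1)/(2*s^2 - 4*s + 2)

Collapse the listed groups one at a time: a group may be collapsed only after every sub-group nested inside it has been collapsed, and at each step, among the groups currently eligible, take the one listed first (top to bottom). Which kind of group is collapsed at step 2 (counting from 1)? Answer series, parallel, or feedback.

Reducing step by step:

1. reduce the parallel group W2, W3, W4
2. apply the feedback formula to (W2+W3+W4), W5
3. combine W1, [(W2+W3+W4)/(1+(W2+W3+W4)*W5)] in series
Step 2: feedback.

Answer: feedback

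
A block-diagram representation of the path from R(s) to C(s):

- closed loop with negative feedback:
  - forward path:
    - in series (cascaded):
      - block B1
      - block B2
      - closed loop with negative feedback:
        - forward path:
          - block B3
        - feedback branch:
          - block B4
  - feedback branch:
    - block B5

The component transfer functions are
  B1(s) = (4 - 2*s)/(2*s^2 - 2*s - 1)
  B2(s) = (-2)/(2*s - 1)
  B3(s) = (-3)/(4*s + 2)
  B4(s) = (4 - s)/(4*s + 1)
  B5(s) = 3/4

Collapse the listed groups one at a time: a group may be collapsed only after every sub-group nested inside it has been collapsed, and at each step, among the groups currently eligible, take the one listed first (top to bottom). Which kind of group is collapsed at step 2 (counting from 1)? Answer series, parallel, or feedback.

Step 1 - feedback reduction of B3, B4
Step 2 - reduce the series chain B1, B2, [B3/(1+B3*B4)]
Step 3 - close the feedback loop around (B1*B2*[B3/(1+B3*B4)]), B5
Step 2: series.

Hence the answer: series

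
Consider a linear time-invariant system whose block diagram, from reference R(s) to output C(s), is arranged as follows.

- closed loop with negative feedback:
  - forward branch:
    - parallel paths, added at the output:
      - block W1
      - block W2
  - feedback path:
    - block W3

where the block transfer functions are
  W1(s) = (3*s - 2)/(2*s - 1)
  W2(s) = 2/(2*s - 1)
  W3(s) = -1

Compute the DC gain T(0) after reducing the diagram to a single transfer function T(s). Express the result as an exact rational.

Step 1. parallel reduction of W1, W2; result (3*s)/(2*s - 1)
Step 2. collapse the loop ((W1+W2) forward, W3 return); result (-3*s)/(s + 1)
The step-2 result is T(s). Setting s = 0: T(0) = 0/1 = 0.

Final answer: 0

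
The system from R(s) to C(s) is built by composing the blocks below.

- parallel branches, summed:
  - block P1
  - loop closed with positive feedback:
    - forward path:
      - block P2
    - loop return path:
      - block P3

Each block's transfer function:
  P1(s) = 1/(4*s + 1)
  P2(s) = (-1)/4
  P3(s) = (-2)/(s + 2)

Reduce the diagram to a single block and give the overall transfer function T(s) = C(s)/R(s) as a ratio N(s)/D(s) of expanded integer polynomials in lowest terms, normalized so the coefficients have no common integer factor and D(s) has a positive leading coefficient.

Step 1: reduce the feedback loop with forward P2 and return P3, giving (-s - 2)/(4*s + 6)
Step 2: parallel reduction of P1, [P2/(1-P2*P3)], giving the overall T(s)

Therefore the answer is (-4*s^2 - 5*s + 4)/(16*s^2 + 28*s + 6).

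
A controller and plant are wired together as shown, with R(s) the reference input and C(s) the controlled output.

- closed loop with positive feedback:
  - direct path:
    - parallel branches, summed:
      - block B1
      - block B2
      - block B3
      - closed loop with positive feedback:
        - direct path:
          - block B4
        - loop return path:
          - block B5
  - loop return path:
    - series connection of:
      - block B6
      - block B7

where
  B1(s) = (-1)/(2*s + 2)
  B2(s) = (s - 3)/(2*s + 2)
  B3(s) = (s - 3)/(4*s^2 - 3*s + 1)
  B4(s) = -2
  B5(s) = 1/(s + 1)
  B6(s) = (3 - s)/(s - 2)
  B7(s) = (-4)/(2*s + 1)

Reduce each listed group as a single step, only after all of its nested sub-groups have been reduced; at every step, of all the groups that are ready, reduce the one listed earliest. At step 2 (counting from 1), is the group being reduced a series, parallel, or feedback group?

Step 1: collapse the loop (B4 forward, B5 return)
Step 2: add B1, B2, B3, [B4/(1-B4*B5)] (parallel)
Step 3: multiply B6, B7 (series)
Step 4: apply the feedback formula to (B1+B2+B3+[B4/(1-B4*B5)]), (B6*B7)
At step 2 the group reduced is parallel.

Answer: parallel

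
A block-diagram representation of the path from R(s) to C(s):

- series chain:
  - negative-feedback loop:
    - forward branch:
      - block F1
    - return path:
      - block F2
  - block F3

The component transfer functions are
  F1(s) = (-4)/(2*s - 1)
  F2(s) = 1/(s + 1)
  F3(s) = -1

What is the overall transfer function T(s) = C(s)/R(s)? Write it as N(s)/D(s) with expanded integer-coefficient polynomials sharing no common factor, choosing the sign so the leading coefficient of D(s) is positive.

(1) feedback reduction of F1, F2 = (-4*s - 4)/(2*s^2 + s - 5)
(2) reduce the series chain [F1/(1+F1*F2)], F3; the result is T(s) itself (integer coefficients, no common factor, positive leading denominator coefficient)

Final answer: (4*s + 4)/(2*s^2 + s - 5)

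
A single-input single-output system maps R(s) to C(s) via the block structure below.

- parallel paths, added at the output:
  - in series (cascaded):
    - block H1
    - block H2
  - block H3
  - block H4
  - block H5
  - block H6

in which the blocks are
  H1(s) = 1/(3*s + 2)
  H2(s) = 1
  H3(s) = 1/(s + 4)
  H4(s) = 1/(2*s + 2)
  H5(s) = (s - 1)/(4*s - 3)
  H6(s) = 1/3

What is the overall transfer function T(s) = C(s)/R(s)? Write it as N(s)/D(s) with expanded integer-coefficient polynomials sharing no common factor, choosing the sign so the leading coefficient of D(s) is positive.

Step 1 - reduce the series chain H1, H2 gives 1/(3*s + 2)
Step 2 - parallel reduction of (H1*H2), H3, H4, H5, H6, giving the overall T(s)

Therefore the answer is (42*s^4 + 334*s^3 + 413*s^2 - 218*s - 276)/(72*s^4 + 354*s^3 + 222*s^2 - 204*s - 144).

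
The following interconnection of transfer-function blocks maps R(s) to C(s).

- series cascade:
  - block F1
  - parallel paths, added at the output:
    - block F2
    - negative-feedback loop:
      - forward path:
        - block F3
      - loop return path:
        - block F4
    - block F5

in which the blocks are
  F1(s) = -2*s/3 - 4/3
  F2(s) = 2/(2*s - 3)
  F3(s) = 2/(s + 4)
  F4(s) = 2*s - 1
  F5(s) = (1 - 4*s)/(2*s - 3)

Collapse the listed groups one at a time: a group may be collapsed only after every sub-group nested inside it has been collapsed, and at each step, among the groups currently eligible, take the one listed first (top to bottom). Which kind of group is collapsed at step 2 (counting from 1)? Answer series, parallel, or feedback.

Answer: parallel

Working:
1. apply the feedback formula to F3, F4
2. reduce the parallel group F2, [F3/(1+F3*F4)], F5
3. reduce the series chain F1, (F2+[F3/(1+F3*F4)]+F5)
So the answer for step 2 is parallel.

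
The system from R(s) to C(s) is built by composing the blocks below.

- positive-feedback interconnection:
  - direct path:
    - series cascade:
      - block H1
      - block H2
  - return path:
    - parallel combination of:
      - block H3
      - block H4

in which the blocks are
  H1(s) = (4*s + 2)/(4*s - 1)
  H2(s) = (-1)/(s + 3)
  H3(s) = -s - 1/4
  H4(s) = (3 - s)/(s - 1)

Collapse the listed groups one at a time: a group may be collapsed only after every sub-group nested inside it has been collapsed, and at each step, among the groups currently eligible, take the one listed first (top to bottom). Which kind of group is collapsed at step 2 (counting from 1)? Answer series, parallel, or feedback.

The answer is parallel.

Reasoning:
(1) series reduction of H1, H2
(2) reduce the parallel group H3, H4
(3) apply the feedback formula to (H1*H2), (H3+H4)
The group at step 2 is a parallel group.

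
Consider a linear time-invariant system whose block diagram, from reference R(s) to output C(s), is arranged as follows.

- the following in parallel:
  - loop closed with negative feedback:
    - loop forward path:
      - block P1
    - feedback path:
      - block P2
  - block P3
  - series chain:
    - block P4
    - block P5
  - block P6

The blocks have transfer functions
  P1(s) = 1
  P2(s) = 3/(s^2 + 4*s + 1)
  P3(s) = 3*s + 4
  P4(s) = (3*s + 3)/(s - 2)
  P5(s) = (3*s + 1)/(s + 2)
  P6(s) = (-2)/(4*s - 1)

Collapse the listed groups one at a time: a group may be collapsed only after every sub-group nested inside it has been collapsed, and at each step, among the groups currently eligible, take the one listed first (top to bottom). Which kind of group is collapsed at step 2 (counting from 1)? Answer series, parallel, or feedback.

The answer is series.

Reasoning:
(1) feedback reduction of P1, P2
(2) combine P4, P5 in series
(3) add [P1/(1+P1*P2)], P3, (P4*P5), P6 (parallel)
Step 2: series.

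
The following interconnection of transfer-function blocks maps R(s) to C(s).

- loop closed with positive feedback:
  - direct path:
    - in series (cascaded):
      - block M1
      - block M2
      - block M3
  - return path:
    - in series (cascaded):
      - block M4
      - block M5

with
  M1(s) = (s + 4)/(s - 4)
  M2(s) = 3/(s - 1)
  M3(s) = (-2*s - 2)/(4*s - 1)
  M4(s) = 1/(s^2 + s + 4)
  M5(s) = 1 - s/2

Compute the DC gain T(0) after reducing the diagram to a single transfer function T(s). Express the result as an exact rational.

(1) multiply M1, M2, M3 (series) gives (-6*s^2 - 30*s - 24)/(4*s^3 - 21*s^2 + 21*s - 4)
(2) series reduction of M4, M5 gives (2 - s)/(2*s^2 + 2*s + 8)
(3) apply the feedback formula to (M1*M2*M3), (M4*M5) gives (-6*s^4 - 36*s^3 - 78*s^2 - 144*s - 96)/(4*s^5 - 17*s^4 + 13*s^3 - 76*s^2 + 98*s + 8)
Evaluating the step-3 result (the overall T(s)) at s = 0 gives T(0) = -96/8 = -12.

Answer: -12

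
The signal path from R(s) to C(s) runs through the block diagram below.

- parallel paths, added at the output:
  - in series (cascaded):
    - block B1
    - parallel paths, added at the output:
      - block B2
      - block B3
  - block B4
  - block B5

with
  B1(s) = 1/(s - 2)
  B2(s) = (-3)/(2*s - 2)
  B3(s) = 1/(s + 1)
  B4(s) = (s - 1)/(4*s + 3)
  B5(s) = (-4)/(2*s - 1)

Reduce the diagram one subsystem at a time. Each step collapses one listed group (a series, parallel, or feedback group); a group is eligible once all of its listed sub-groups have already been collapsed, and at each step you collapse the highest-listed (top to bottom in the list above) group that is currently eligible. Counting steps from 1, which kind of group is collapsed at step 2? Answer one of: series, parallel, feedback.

Step 1 - sum the parallel branches B2, B3
Step 2 - series reduction of B1, (B2+B3)
Step 3 - add (B1*(B2+B3)), B4, B5 (parallel)
At step 2 the group reduced is series.

Answer: series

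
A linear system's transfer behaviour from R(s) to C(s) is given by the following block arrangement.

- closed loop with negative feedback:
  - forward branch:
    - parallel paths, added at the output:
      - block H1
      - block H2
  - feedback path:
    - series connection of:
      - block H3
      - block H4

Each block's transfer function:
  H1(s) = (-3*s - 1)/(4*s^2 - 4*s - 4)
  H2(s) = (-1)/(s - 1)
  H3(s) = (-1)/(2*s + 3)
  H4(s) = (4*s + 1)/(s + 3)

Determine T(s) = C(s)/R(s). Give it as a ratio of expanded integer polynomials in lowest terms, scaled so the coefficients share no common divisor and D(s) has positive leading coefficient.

Step 1: add H1, H2 (parallel) = (-7*s^2 + 6*s + 5)/(4*s^3 - 8*s^2 + 4)
Step 2: series reduction of H3, H4 = (-4*s - 1)/(2*s^2 + 9*s + 9)
Step 3: close the feedback loop around (H1+H2), (H3*H4), giving the overall T(s)

Answer: (-14*s^4 - 51*s^3 + s^2 + 99*s + 45)/(8*s^5 + 20*s^4 - 8*s^3 - 81*s^2 + 10*s + 31)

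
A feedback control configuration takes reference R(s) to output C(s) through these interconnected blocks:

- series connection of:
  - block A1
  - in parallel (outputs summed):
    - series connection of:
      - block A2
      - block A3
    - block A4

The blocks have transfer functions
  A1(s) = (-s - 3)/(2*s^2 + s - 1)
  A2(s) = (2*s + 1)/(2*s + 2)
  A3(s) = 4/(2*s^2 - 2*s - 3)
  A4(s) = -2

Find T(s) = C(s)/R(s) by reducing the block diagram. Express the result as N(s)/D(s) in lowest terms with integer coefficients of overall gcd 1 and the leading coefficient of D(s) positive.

Step 1: cascade A2, A3 = (4*s + 2)/(2*s^3 - 5*s - 3)
Step 2: sum the parallel branches (A2*A3), A4 = (-4*s^3 + 14*s + 8)/(2*s^3 - 5*s - 3)
Step 3: reduce the series chain A1, ((A2*A3)+A4); the result is T(s) itself (integer coefficients, no common factor, positive leading denominator coefficient)

Final answer: (4*s^4 + 12*s^3 - 14*s^2 - 50*s - 24)/(4*s^5 + 2*s^4 - 12*s^3 - 11*s^2 + 2*s + 3)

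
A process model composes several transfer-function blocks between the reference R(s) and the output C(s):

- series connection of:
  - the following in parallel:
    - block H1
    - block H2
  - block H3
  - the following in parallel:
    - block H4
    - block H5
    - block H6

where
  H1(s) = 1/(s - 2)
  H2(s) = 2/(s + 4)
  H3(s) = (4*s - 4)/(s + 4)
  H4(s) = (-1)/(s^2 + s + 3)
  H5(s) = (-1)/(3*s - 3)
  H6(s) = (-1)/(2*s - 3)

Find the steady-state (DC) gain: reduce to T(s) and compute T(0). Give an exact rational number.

Step 1 - reduce the parallel group H1, H2; result (3*s)/(s^2 + 2*s - 8)
Step 2 - combine H4, H5, H6 in parallel; result (-5*s^3 - 5*s^2 + 6*s + 9)/(6*s^4 - 9*s^3 + 12*s^2 - 36*s + 27)
Step 3 - series reduction of (H1+H2), H3, (H4+H5+H6); result (-20*s^4 - 20*s^3 + 24*s^2 + 36*s)/(2*s^6 + 11*s^5 - 3*s^4 - 55*s^3 - 22*s^2 - 96*s + 288)
DC gain: substitute s = 0 into T(s) from step 3: T(0) = 0/288 = 0.

Final answer: 0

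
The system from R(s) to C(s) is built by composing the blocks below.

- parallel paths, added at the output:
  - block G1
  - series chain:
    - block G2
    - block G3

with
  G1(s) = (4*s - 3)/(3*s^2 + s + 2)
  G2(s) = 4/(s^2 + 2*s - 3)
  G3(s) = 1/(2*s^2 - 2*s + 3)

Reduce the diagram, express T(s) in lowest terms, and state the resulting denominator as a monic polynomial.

(1) series reduction of G2, G3 gives 4/(2*s^4 + 2*s^3 - 7*s^2 + 12*s - 9)
(2) parallel reduction of G1, (G2*G3) gives (8*s^5 + 2*s^4 - 34*s^3 + 81*s^2 - 68*s + 35)/(6*s^6 + 8*s^5 - 15*s^4 + 33*s^3 - 29*s^2 + 15*s - 18)
Step 2 gives the fully reduced T(s), with no common factor left to cancel. The denominator's leading coefficient is 6, so divide each of its coefficients by 6 to get the monic form.

Answer: s^6 + 4*s^5/3 - 5*s^4/2 + 11*s^3/2 - 29*s^2/6 + 5*s/2 - 3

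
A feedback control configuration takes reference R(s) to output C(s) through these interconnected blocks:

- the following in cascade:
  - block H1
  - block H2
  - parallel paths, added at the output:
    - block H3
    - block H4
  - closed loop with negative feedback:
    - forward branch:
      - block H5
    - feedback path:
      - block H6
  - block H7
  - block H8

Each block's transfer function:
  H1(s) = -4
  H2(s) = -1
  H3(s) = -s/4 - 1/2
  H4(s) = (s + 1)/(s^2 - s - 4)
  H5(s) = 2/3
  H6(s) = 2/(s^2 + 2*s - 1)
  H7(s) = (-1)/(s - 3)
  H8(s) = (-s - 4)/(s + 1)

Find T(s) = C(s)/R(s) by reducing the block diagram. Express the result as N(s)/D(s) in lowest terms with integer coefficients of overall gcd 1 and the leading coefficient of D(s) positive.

Step 1. reduce the parallel group H3, H4 -> (-s^3 - s^2 + 10*s + 12)/(4*s^2 - 4*s - 16)
Step 2. close the feedback loop around H5, H6 -> (2*s^2 + 4*s - 2)/(3*s^2 + 6*s + 1)
Step 3. cascade H1, H2, (H3+H4), [H5/(1+H5*H6)], H7, H8 - this is the overall T(s), already in the required normalized form

Final answer: (-2*s^6 - 14*s^5 - 6*s^4 + 138*s^3 + 292*s^2 + 88*s - 96)/(3*s^6 - 3*s^5 - 32*s^4 + 97*s^2 + 83*s + 12)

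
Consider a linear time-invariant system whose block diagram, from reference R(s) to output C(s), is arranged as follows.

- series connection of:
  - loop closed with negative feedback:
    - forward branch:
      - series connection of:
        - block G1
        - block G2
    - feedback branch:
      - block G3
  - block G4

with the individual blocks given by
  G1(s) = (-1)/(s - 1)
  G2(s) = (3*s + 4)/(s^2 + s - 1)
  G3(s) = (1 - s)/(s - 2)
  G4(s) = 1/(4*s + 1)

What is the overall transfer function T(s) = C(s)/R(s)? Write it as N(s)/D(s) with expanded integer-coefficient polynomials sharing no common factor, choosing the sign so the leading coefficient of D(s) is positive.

(1) reduce the series chain G1, G2, giving (-3*s - 4)/(s^3 - 2*s + 1)
(2) collapse the loop ((G1*G2) forward, G3 return), giving (-3*s^2 + 2*s + 8)/(s^4 - 2*s^3 + s^2 + 6*s - 6)
(3) reduce the series chain [(G1*G2)/(1+(G1*G2)*G3)], G4, which is the overall transfer function T(s) = C(s)/R(s) in lowest terms

Final answer: (-3*s^2 + 2*s + 8)/(4*s^5 - 7*s^4 + 2*s^3 + 25*s^2 - 18*s - 6)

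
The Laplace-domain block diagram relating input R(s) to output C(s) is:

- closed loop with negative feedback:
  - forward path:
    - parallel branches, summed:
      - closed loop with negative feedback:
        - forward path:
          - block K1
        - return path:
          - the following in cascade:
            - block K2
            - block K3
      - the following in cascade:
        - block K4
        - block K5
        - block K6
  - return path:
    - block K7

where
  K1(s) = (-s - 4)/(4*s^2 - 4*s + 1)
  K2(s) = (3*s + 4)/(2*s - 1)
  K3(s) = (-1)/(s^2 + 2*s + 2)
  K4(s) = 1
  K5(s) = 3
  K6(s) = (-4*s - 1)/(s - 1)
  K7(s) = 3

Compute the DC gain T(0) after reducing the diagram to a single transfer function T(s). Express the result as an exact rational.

First reduce the diagram to T(s).

Step 1 - multiply K2, K3 (series) gives (-3*s - 4)/(2*s^3 + 3*s^2 + 2*s - 2)
Step 2 - feedback reduction of K1, (K2*K3) gives (-2*s^4 - 11*s^3 - 14*s^2 - 6*s + 8)/(8*s^5 + 4*s^4 - 2*s^3 - 10*s^2 + 26*s + 14)
Step 3 - series reduction of K4, K5, K6 gives (-12*s - 3)/(s - 1)
Step 4 - add [K1/(1+K1*(K2*K3))], (K4*K5*K6) (parallel) gives (-96*s^6 - 74*s^5 + 3*s^4 + 123*s^3 - 274*s^2 - 232*s - 50)/(8*s^6 - 4*s^5 - 6*s^4 - 8*s^3 + 36*s^2 - 12*s - 14)
Step 5 - reduce the feedback loop with forward ([K1/(1+K1*(K2*K3))]+(K4*K5*K6)) and return K7 gives (96*s^6 + 74*s^5 - 3*s^4 - 123*s^3 + 274*s^2 + 232*s + 50)/(280*s^6 + 226*s^5 - 3*s^4 - 361*s^3 + 786*s^2 + 708*s + 164)
Step 5 gives the overall T(s). Then T(0) = 50/164 = 25/82.

Answer: 25/82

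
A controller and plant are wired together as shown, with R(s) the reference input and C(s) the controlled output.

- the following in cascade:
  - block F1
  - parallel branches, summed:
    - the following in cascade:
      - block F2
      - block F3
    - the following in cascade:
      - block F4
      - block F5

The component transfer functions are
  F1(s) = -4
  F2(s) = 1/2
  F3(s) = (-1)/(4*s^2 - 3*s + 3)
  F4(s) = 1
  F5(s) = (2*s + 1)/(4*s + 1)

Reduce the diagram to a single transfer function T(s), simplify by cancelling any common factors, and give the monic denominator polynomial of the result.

The answer is s^3 - s^2/2 + 9*s/16 + 3/16.

Reasoning:
Step 1: multiply F2, F3 (series): (-1)/(8*s^2 - 6*s + 6)
Step 2: reduce the series chain F4, F5: (2*s + 1)/(4*s + 1)
Step 3: combine (F2*F3), (F4*F5) in parallel: (16*s^3 - 4*s^2 + 2*s + 5)/(32*s^3 - 16*s^2 + 18*s + 6)
Step 4: reduce the series chain F1, ((F2*F3)+(F4*F5)): (-32*s^3 + 8*s^2 - 4*s - 10)/(16*s^3 - 8*s^2 + 9*s + 3)
That last expression is T(s), already simplified. Scaling its denominator by 1/16 (the reciprocal of the leading coefficient) yields the monic denominator.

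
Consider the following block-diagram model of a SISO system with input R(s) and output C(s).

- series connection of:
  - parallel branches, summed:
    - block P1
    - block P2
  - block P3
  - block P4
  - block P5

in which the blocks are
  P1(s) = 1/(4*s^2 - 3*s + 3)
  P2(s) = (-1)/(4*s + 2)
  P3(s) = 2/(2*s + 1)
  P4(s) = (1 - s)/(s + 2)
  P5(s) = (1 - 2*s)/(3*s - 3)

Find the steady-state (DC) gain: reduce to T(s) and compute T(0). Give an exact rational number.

Step 1. parallel reduction of P1, P2 gives (-4*s^2 + 7*s - 1)/(16*s^3 - 4*s^2 + 6*s + 6)
Step 2. multiply (P1+P2), P3, P4, P5 (series) gives (-8*s^3 + 18*s^2 - 9*s + 1)/(48*s^5 + 108*s^4 + 36*s^3 + 51*s^2 + 63*s + 18)
That last expression is T(s); at s = 0 only the constant terms survive, so T(0) = 1/18.

Final answer: 1/18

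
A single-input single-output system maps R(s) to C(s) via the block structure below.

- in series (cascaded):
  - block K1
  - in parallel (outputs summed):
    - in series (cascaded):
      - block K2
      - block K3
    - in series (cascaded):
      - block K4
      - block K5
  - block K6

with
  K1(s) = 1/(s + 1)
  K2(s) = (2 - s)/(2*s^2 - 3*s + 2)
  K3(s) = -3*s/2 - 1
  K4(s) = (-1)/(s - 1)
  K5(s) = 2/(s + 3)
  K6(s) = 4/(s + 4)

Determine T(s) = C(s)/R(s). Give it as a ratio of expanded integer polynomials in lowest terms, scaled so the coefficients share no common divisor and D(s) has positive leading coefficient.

The answer is (6*s^4 + 4*s^3 - 58*s^2 + 32*s + 8)/(2*s^6 + 11*s^5 + 3*s^4 - 33*s^3 + 19*s^2 + 22*s - 24).

Reasoning:
Step 1. reduce the series chain K2, K3 -> (3*s^2 - 4*s - 4)/(4*s^2 - 6*s + 4)
Step 2. reduce the series chain K4, K5 -> (-2)/(s^2 + 2*s - 3)
Step 3. parallel reduction of (K2*K3), (K4*K5) -> (3*s^4 + 2*s^3 - 29*s^2 + 16*s + 4)/(4*s^4 + 2*s^3 - 20*s^2 + 26*s - 12)
Step 4. cascade K1, ((K2*K3)+(K4*K5)), K6: this yields T(s), and no further normalization is needed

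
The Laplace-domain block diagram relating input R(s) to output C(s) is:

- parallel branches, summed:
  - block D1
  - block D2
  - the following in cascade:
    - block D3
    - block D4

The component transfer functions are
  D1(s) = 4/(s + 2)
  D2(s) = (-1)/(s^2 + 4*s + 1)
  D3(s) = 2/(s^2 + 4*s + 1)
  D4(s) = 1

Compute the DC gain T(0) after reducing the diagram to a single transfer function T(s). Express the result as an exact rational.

First reduce the diagram to T(s).

1. multiply D3, D4 (series): 2/(s^2 + 4*s + 1)
2. combine D1, D2, (D3*D4) in parallel: (4*s^2 + 17*s + 6)/(s^3 + 6*s^2 + 9*s + 2)
Evaluating the step-2 result (the overall T(s)) at s = 0 gives T(0) = 6/2 = 3.

Answer: 3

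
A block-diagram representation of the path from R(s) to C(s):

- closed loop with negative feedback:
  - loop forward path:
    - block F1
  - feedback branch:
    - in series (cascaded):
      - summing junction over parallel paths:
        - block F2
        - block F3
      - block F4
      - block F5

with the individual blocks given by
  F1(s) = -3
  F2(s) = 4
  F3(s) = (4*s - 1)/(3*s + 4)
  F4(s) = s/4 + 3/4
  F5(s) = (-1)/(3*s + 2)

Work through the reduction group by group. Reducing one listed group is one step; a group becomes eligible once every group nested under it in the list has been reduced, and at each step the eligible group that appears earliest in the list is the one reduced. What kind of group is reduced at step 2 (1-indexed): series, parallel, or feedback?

Reducing step by step:

1. parallel reduction of F2, F3
2. combine (F2+F3), F4, F5 in series
3. close the feedback loop around F1, ((F2+F3)*F4*F5)
The group at step 2 is a series group.

Answer: series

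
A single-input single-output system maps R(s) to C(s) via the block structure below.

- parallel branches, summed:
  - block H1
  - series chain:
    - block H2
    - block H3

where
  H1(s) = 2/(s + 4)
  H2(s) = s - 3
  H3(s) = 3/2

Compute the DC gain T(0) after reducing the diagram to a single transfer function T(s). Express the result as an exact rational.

Answer: -4

Working:
(1) multiply H2, H3 (series) -> 3*s/2 - 9/2
(2) combine H1, (H2*H3) in parallel -> (3*s^2 + 3*s - 32)/(2*s + 8)
The step-2 result is T(s). Setting s = 0: T(0) = -32/8 = -4.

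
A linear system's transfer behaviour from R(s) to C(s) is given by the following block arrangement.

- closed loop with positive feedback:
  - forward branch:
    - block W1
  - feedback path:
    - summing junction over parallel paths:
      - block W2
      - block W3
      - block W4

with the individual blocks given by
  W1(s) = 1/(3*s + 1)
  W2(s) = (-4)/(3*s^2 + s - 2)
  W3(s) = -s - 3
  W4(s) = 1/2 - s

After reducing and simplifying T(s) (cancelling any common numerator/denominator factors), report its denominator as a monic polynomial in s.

First reduce the diagram to T(s).

Step 1: parallel reduction of W2, W3, W4; result (-12*s^3 - 19*s^2 + 3*s + 2)/(6*s^2 + 2*s - 4)
Step 2: close the feedback loop around W1, (W2+W3+W4); result (6*s^2 + 2*s - 4)/(30*s^3 + 31*s^2 - 13*s - 6)
That last expression is T(s), already simplified. Scaling its denominator by 1/30 (the reciprocal of the leading coefficient) yields the monic denominator.

Answer: s^3 + 31*s^2/30 - 13*s/30 - 1/5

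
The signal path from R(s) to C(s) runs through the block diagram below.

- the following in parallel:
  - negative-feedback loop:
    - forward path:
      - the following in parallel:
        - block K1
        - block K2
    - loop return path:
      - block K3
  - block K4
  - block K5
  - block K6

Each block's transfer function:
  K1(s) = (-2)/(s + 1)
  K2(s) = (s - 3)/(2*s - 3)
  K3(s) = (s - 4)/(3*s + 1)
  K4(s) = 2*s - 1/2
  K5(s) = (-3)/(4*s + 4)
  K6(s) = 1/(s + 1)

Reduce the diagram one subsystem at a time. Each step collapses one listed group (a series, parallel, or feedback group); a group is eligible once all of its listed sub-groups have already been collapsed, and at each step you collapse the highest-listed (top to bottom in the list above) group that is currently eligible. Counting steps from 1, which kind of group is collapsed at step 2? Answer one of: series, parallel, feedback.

The answer is feedback.

Reasoning:
Step 1: combine K1, K2 in parallel
Step 2: reduce the feedback loop with forward (K1+K2) and return K3
Step 3: combine [(K1+K2)/(1+(K1+K2)*K3)], K4, K5, K6 in parallel
The group at step 2 is a feedback group.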